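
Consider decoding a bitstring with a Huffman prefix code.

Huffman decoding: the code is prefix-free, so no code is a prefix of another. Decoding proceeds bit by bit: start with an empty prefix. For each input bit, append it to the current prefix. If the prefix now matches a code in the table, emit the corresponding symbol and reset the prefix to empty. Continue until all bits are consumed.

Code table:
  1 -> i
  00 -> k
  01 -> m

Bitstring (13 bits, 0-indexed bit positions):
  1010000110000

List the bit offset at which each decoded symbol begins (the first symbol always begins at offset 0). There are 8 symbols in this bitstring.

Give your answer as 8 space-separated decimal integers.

Bit 0: prefix='1' -> emit 'i', reset
Bit 1: prefix='0' (no match yet)
Bit 2: prefix='01' -> emit 'm', reset
Bit 3: prefix='0' (no match yet)
Bit 4: prefix='00' -> emit 'k', reset
Bit 5: prefix='0' (no match yet)
Bit 6: prefix='00' -> emit 'k', reset
Bit 7: prefix='1' -> emit 'i', reset
Bit 8: prefix='1' -> emit 'i', reset
Bit 9: prefix='0' (no match yet)
Bit 10: prefix='00' -> emit 'k', reset
Bit 11: prefix='0' (no match yet)
Bit 12: prefix='00' -> emit 'k', reset

Answer: 0 1 3 5 7 8 9 11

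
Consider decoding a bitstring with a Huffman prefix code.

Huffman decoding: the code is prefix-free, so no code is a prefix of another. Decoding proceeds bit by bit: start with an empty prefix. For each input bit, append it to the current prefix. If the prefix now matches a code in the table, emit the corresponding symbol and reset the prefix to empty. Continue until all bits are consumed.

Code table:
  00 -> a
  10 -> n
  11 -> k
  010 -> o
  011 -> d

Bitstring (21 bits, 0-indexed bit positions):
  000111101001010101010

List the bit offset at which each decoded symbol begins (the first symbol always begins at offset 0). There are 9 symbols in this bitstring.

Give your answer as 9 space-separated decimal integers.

Answer: 0 2 5 7 10 13 15 17 19

Derivation:
Bit 0: prefix='0' (no match yet)
Bit 1: prefix='00' -> emit 'a', reset
Bit 2: prefix='0' (no match yet)
Bit 3: prefix='01' (no match yet)
Bit 4: prefix='011' -> emit 'd', reset
Bit 5: prefix='1' (no match yet)
Bit 6: prefix='11' -> emit 'k', reset
Bit 7: prefix='0' (no match yet)
Bit 8: prefix='01' (no match yet)
Bit 9: prefix='010' -> emit 'o', reset
Bit 10: prefix='0' (no match yet)
Bit 11: prefix='01' (no match yet)
Bit 12: prefix='010' -> emit 'o', reset
Bit 13: prefix='1' (no match yet)
Bit 14: prefix='10' -> emit 'n', reset
Bit 15: prefix='1' (no match yet)
Bit 16: prefix='10' -> emit 'n', reset
Bit 17: prefix='1' (no match yet)
Bit 18: prefix='10' -> emit 'n', reset
Bit 19: prefix='1' (no match yet)
Bit 20: prefix='10' -> emit 'n', reset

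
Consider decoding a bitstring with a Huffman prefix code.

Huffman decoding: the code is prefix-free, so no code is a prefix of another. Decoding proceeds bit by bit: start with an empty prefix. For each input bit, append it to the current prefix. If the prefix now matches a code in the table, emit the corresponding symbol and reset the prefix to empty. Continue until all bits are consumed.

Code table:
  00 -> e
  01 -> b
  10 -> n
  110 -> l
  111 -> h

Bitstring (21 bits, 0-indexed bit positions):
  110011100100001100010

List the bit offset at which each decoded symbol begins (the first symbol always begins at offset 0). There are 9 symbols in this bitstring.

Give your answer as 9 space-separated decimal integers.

Bit 0: prefix='1' (no match yet)
Bit 1: prefix='11' (no match yet)
Bit 2: prefix='110' -> emit 'l', reset
Bit 3: prefix='0' (no match yet)
Bit 4: prefix='01' -> emit 'b', reset
Bit 5: prefix='1' (no match yet)
Bit 6: prefix='11' (no match yet)
Bit 7: prefix='110' -> emit 'l', reset
Bit 8: prefix='0' (no match yet)
Bit 9: prefix='01' -> emit 'b', reset
Bit 10: prefix='0' (no match yet)
Bit 11: prefix='00' -> emit 'e', reset
Bit 12: prefix='0' (no match yet)
Bit 13: prefix='00' -> emit 'e', reset
Bit 14: prefix='1' (no match yet)
Bit 15: prefix='11' (no match yet)
Bit 16: prefix='110' -> emit 'l', reset
Bit 17: prefix='0' (no match yet)
Bit 18: prefix='00' -> emit 'e', reset
Bit 19: prefix='1' (no match yet)
Bit 20: prefix='10' -> emit 'n', reset

Answer: 0 3 5 8 10 12 14 17 19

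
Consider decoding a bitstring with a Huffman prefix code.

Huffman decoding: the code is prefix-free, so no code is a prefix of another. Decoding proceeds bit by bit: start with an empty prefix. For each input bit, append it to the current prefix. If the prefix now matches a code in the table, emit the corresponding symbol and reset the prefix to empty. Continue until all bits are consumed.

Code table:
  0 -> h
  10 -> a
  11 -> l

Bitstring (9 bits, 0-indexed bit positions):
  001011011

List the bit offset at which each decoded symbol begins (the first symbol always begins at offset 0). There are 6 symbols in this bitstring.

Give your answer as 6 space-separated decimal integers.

Bit 0: prefix='0' -> emit 'h', reset
Bit 1: prefix='0' -> emit 'h', reset
Bit 2: prefix='1' (no match yet)
Bit 3: prefix='10' -> emit 'a', reset
Bit 4: prefix='1' (no match yet)
Bit 5: prefix='11' -> emit 'l', reset
Bit 6: prefix='0' -> emit 'h', reset
Bit 7: prefix='1' (no match yet)
Bit 8: prefix='11' -> emit 'l', reset

Answer: 0 1 2 4 6 7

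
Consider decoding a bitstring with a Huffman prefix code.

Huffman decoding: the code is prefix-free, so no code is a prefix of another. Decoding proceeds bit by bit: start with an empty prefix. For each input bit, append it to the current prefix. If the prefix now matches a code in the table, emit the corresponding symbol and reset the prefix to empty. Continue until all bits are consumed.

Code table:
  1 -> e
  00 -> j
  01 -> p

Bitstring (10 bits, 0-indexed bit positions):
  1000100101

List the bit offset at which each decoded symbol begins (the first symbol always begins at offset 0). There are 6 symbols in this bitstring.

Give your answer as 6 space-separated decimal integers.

Answer: 0 1 3 5 7 8

Derivation:
Bit 0: prefix='1' -> emit 'e', reset
Bit 1: prefix='0' (no match yet)
Bit 2: prefix='00' -> emit 'j', reset
Bit 3: prefix='0' (no match yet)
Bit 4: prefix='01' -> emit 'p', reset
Bit 5: prefix='0' (no match yet)
Bit 6: prefix='00' -> emit 'j', reset
Bit 7: prefix='1' -> emit 'e', reset
Bit 8: prefix='0' (no match yet)
Bit 9: prefix='01' -> emit 'p', reset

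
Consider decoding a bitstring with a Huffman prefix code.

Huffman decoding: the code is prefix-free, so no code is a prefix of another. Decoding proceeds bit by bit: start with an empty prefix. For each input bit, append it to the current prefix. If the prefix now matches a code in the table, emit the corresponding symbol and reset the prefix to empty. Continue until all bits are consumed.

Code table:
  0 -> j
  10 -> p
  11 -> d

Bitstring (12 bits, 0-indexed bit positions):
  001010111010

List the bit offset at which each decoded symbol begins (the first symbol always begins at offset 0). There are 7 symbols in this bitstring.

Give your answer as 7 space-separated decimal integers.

Answer: 0 1 2 4 6 8 10

Derivation:
Bit 0: prefix='0' -> emit 'j', reset
Bit 1: prefix='0' -> emit 'j', reset
Bit 2: prefix='1' (no match yet)
Bit 3: prefix='10' -> emit 'p', reset
Bit 4: prefix='1' (no match yet)
Bit 5: prefix='10' -> emit 'p', reset
Bit 6: prefix='1' (no match yet)
Bit 7: prefix='11' -> emit 'd', reset
Bit 8: prefix='1' (no match yet)
Bit 9: prefix='10' -> emit 'p', reset
Bit 10: prefix='1' (no match yet)
Bit 11: prefix='10' -> emit 'p', reset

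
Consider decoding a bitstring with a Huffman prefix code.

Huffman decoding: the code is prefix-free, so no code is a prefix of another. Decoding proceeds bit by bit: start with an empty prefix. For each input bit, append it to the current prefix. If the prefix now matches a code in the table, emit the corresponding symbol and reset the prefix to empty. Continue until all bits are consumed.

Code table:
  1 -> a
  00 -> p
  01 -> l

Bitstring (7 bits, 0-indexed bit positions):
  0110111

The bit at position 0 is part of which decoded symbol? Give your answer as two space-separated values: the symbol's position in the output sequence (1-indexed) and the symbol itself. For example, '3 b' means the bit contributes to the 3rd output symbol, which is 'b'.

Bit 0: prefix='0' (no match yet)
Bit 1: prefix='01' -> emit 'l', reset
Bit 2: prefix='1' -> emit 'a', reset
Bit 3: prefix='0' (no match yet)
Bit 4: prefix='01' -> emit 'l', reset

Answer: 1 l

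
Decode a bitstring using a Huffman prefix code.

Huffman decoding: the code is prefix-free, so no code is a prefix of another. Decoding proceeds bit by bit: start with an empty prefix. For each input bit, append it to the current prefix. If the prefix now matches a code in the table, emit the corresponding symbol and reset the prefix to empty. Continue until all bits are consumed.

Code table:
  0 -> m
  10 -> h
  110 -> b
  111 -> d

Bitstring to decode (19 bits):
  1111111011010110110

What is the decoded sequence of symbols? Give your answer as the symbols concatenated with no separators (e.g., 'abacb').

Answer: ddhbhbb

Derivation:
Bit 0: prefix='1' (no match yet)
Bit 1: prefix='11' (no match yet)
Bit 2: prefix='111' -> emit 'd', reset
Bit 3: prefix='1' (no match yet)
Bit 4: prefix='11' (no match yet)
Bit 5: prefix='111' -> emit 'd', reset
Bit 6: prefix='1' (no match yet)
Bit 7: prefix='10' -> emit 'h', reset
Bit 8: prefix='1' (no match yet)
Bit 9: prefix='11' (no match yet)
Bit 10: prefix='110' -> emit 'b', reset
Bit 11: prefix='1' (no match yet)
Bit 12: prefix='10' -> emit 'h', reset
Bit 13: prefix='1' (no match yet)
Bit 14: prefix='11' (no match yet)
Bit 15: prefix='110' -> emit 'b', reset
Bit 16: prefix='1' (no match yet)
Bit 17: prefix='11' (no match yet)
Bit 18: prefix='110' -> emit 'b', reset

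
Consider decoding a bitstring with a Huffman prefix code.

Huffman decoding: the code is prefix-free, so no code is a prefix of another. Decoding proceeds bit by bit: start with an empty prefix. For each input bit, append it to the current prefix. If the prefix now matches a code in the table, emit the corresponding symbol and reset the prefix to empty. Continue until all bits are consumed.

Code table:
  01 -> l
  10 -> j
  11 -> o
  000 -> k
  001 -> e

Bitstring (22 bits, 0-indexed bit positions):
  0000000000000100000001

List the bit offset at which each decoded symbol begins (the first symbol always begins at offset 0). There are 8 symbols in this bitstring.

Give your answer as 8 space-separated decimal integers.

Bit 0: prefix='0' (no match yet)
Bit 1: prefix='00' (no match yet)
Bit 2: prefix='000' -> emit 'k', reset
Bit 3: prefix='0' (no match yet)
Bit 4: prefix='00' (no match yet)
Bit 5: prefix='000' -> emit 'k', reset
Bit 6: prefix='0' (no match yet)
Bit 7: prefix='00' (no match yet)
Bit 8: prefix='000' -> emit 'k', reset
Bit 9: prefix='0' (no match yet)
Bit 10: prefix='00' (no match yet)
Bit 11: prefix='000' -> emit 'k', reset
Bit 12: prefix='0' (no match yet)
Bit 13: prefix='01' -> emit 'l', reset
Bit 14: prefix='0' (no match yet)
Bit 15: prefix='00' (no match yet)
Bit 16: prefix='000' -> emit 'k', reset
Bit 17: prefix='0' (no match yet)
Bit 18: prefix='00' (no match yet)
Bit 19: prefix='000' -> emit 'k', reset
Bit 20: prefix='0' (no match yet)
Bit 21: prefix='01' -> emit 'l', reset

Answer: 0 3 6 9 12 14 17 20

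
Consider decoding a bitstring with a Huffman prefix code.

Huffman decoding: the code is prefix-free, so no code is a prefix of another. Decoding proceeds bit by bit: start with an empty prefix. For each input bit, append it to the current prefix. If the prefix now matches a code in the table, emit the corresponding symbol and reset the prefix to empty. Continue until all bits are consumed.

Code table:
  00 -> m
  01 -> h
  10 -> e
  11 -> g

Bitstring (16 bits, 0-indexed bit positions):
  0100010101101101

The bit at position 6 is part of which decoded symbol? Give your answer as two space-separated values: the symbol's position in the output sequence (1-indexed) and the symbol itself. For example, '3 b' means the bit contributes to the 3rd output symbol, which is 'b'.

Bit 0: prefix='0' (no match yet)
Bit 1: prefix='01' -> emit 'h', reset
Bit 2: prefix='0' (no match yet)
Bit 3: prefix='00' -> emit 'm', reset
Bit 4: prefix='0' (no match yet)
Bit 5: prefix='01' -> emit 'h', reset
Bit 6: prefix='0' (no match yet)
Bit 7: prefix='01' -> emit 'h', reset
Bit 8: prefix='0' (no match yet)
Bit 9: prefix='01' -> emit 'h', reset
Bit 10: prefix='1' (no match yet)

Answer: 4 h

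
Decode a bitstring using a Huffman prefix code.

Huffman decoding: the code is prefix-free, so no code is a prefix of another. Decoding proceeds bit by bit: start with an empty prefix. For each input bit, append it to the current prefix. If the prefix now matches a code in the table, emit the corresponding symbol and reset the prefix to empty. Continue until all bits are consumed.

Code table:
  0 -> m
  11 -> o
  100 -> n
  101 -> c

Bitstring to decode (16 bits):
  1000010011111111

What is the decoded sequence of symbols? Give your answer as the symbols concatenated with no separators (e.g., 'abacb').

Bit 0: prefix='1' (no match yet)
Bit 1: prefix='10' (no match yet)
Bit 2: prefix='100' -> emit 'n', reset
Bit 3: prefix='0' -> emit 'm', reset
Bit 4: prefix='0' -> emit 'm', reset
Bit 5: prefix='1' (no match yet)
Bit 6: prefix='10' (no match yet)
Bit 7: prefix='100' -> emit 'n', reset
Bit 8: prefix='1' (no match yet)
Bit 9: prefix='11' -> emit 'o', reset
Bit 10: prefix='1' (no match yet)
Bit 11: prefix='11' -> emit 'o', reset
Bit 12: prefix='1' (no match yet)
Bit 13: prefix='11' -> emit 'o', reset
Bit 14: prefix='1' (no match yet)
Bit 15: prefix='11' -> emit 'o', reset

Answer: nmmnoooo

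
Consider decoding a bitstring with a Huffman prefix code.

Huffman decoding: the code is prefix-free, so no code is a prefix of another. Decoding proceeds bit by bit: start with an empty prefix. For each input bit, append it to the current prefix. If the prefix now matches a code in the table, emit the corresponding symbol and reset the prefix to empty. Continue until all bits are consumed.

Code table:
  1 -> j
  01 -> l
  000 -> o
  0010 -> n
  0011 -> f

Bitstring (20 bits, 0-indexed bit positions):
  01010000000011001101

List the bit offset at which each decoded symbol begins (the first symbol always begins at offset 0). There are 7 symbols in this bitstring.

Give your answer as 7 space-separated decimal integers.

Answer: 0 2 4 7 10 14 18

Derivation:
Bit 0: prefix='0' (no match yet)
Bit 1: prefix='01' -> emit 'l', reset
Bit 2: prefix='0' (no match yet)
Bit 3: prefix='01' -> emit 'l', reset
Bit 4: prefix='0' (no match yet)
Bit 5: prefix='00' (no match yet)
Bit 6: prefix='000' -> emit 'o', reset
Bit 7: prefix='0' (no match yet)
Bit 8: prefix='00' (no match yet)
Bit 9: prefix='000' -> emit 'o', reset
Bit 10: prefix='0' (no match yet)
Bit 11: prefix='00' (no match yet)
Bit 12: prefix='001' (no match yet)
Bit 13: prefix='0011' -> emit 'f', reset
Bit 14: prefix='0' (no match yet)
Bit 15: prefix='00' (no match yet)
Bit 16: prefix='001' (no match yet)
Bit 17: prefix='0011' -> emit 'f', reset
Bit 18: prefix='0' (no match yet)
Bit 19: prefix='01' -> emit 'l', reset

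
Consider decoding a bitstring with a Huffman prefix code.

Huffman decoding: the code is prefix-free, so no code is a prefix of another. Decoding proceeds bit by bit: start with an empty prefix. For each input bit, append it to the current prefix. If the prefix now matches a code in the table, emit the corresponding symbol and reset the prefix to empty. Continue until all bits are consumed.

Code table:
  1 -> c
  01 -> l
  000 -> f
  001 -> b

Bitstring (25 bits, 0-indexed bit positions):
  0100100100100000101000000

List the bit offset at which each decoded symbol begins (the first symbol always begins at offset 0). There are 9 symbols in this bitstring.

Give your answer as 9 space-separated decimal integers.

Answer: 0 2 5 8 11 14 17 19 22

Derivation:
Bit 0: prefix='0' (no match yet)
Bit 1: prefix='01' -> emit 'l', reset
Bit 2: prefix='0' (no match yet)
Bit 3: prefix='00' (no match yet)
Bit 4: prefix='001' -> emit 'b', reset
Bit 5: prefix='0' (no match yet)
Bit 6: prefix='00' (no match yet)
Bit 7: prefix='001' -> emit 'b', reset
Bit 8: prefix='0' (no match yet)
Bit 9: prefix='00' (no match yet)
Bit 10: prefix='001' -> emit 'b', reset
Bit 11: prefix='0' (no match yet)
Bit 12: prefix='00' (no match yet)
Bit 13: prefix='000' -> emit 'f', reset
Bit 14: prefix='0' (no match yet)
Bit 15: prefix='00' (no match yet)
Bit 16: prefix='001' -> emit 'b', reset
Bit 17: prefix='0' (no match yet)
Bit 18: prefix='01' -> emit 'l', reset
Bit 19: prefix='0' (no match yet)
Bit 20: prefix='00' (no match yet)
Bit 21: prefix='000' -> emit 'f', reset
Bit 22: prefix='0' (no match yet)
Bit 23: prefix='00' (no match yet)
Bit 24: prefix='000' -> emit 'f', reset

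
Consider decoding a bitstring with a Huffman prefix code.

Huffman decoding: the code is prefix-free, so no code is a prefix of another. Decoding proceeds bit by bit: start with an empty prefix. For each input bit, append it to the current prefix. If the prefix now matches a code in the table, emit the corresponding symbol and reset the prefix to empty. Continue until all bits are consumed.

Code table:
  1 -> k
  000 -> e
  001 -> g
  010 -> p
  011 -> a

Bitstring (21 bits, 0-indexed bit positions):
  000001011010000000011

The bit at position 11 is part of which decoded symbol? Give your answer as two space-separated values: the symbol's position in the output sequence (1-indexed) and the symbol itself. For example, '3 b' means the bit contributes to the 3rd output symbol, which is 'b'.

Answer: 4 p

Derivation:
Bit 0: prefix='0' (no match yet)
Bit 1: prefix='00' (no match yet)
Bit 2: prefix='000' -> emit 'e', reset
Bit 3: prefix='0' (no match yet)
Bit 4: prefix='00' (no match yet)
Bit 5: prefix='001' -> emit 'g', reset
Bit 6: prefix='0' (no match yet)
Bit 7: prefix='01' (no match yet)
Bit 8: prefix='011' -> emit 'a', reset
Bit 9: prefix='0' (no match yet)
Bit 10: prefix='01' (no match yet)
Bit 11: prefix='010' -> emit 'p', reset
Bit 12: prefix='0' (no match yet)
Bit 13: prefix='00' (no match yet)
Bit 14: prefix='000' -> emit 'e', reset
Bit 15: prefix='0' (no match yet)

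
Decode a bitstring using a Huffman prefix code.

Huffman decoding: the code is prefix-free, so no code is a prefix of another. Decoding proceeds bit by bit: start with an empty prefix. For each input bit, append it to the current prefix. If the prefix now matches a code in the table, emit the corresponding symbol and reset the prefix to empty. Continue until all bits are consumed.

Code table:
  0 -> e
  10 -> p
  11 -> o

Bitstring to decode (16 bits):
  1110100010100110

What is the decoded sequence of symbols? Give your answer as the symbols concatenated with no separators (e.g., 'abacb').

Answer: oppeeppeoe

Derivation:
Bit 0: prefix='1' (no match yet)
Bit 1: prefix='11' -> emit 'o', reset
Bit 2: prefix='1' (no match yet)
Bit 3: prefix='10' -> emit 'p', reset
Bit 4: prefix='1' (no match yet)
Bit 5: prefix='10' -> emit 'p', reset
Bit 6: prefix='0' -> emit 'e', reset
Bit 7: prefix='0' -> emit 'e', reset
Bit 8: prefix='1' (no match yet)
Bit 9: prefix='10' -> emit 'p', reset
Bit 10: prefix='1' (no match yet)
Bit 11: prefix='10' -> emit 'p', reset
Bit 12: prefix='0' -> emit 'e', reset
Bit 13: prefix='1' (no match yet)
Bit 14: prefix='11' -> emit 'o', reset
Bit 15: prefix='0' -> emit 'e', reset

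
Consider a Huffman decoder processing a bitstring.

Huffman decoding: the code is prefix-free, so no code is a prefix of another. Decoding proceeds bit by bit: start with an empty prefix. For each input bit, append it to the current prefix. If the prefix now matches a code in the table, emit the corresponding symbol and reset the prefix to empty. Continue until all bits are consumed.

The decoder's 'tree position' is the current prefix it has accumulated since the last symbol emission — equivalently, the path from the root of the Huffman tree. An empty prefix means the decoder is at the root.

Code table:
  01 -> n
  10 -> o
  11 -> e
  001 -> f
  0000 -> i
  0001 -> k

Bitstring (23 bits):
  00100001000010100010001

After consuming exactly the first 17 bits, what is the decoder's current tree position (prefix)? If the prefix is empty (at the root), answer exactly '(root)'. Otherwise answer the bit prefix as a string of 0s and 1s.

Bit 0: prefix='0' (no match yet)
Bit 1: prefix='00' (no match yet)
Bit 2: prefix='001' -> emit 'f', reset
Bit 3: prefix='0' (no match yet)
Bit 4: prefix='00' (no match yet)
Bit 5: prefix='000' (no match yet)
Bit 6: prefix='0000' -> emit 'i', reset
Bit 7: prefix='1' (no match yet)
Bit 8: prefix='10' -> emit 'o', reset
Bit 9: prefix='0' (no match yet)
Bit 10: prefix='00' (no match yet)
Bit 11: prefix='000' (no match yet)
Bit 12: prefix='0001' -> emit 'k', reset
Bit 13: prefix='0' (no match yet)
Bit 14: prefix='01' -> emit 'n', reset
Bit 15: prefix='0' (no match yet)
Bit 16: prefix='00' (no match yet)

Answer: 00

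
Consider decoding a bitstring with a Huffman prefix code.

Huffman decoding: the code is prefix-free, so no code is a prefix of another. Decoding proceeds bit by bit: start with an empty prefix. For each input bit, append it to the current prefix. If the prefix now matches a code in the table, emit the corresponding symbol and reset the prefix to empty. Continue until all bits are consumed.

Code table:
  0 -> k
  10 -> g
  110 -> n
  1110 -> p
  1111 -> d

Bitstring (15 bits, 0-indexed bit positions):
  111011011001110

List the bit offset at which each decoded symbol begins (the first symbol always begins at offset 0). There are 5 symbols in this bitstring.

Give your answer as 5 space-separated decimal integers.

Bit 0: prefix='1' (no match yet)
Bit 1: prefix='11' (no match yet)
Bit 2: prefix='111' (no match yet)
Bit 3: prefix='1110' -> emit 'p', reset
Bit 4: prefix='1' (no match yet)
Bit 5: prefix='11' (no match yet)
Bit 6: prefix='110' -> emit 'n', reset
Bit 7: prefix='1' (no match yet)
Bit 8: prefix='11' (no match yet)
Bit 9: prefix='110' -> emit 'n', reset
Bit 10: prefix='0' -> emit 'k', reset
Bit 11: prefix='1' (no match yet)
Bit 12: prefix='11' (no match yet)
Bit 13: prefix='111' (no match yet)
Bit 14: prefix='1110' -> emit 'p', reset

Answer: 0 4 7 10 11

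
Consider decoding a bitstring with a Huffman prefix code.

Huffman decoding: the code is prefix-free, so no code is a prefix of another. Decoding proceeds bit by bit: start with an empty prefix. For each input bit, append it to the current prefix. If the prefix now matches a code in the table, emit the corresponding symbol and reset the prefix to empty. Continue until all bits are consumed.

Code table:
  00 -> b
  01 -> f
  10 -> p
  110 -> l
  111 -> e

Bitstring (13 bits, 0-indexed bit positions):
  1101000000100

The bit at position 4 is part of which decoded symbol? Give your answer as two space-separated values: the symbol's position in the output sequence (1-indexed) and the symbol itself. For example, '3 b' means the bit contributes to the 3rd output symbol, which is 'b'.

Bit 0: prefix='1' (no match yet)
Bit 1: prefix='11' (no match yet)
Bit 2: prefix='110' -> emit 'l', reset
Bit 3: prefix='1' (no match yet)
Bit 4: prefix='10' -> emit 'p', reset
Bit 5: prefix='0' (no match yet)
Bit 6: prefix='00' -> emit 'b', reset
Bit 7: prefix='0' (no match yet)
Bit 8: prefix='00' -> emit 'b', reset

Answer: 2 p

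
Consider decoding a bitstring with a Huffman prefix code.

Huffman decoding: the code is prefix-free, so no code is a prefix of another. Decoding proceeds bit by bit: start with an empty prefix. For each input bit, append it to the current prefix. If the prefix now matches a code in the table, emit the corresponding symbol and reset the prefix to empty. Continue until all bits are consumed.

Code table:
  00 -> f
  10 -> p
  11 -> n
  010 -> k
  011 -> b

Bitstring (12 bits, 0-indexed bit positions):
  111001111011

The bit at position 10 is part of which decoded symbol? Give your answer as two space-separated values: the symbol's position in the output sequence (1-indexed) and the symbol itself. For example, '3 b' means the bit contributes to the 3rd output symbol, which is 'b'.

Answer: 5 b

Derivation:
Bit 0: prefix='1' (no match yet)
Bit 1: prefix='11' -> emit 'n', reset
Bit 2: prefix='1' (no match yet)
Bit 3: prefix='10' -> emit 'p', reset
Bit 4: prefix='0' (no match yet)
Bit 5: prefix='01' (no match yet)
Bit 6: prefix='011' -> emit 'b', reset
Bit 7: prefix='1' (no match yet)
Bit 8: prefix='11' -> emit 'n', reset
Bit 9: prefix='0' (no match yet)
Bit 10: prefix='01' (no match yet)
Bit 11: prefix='011' -> emit 'b', reset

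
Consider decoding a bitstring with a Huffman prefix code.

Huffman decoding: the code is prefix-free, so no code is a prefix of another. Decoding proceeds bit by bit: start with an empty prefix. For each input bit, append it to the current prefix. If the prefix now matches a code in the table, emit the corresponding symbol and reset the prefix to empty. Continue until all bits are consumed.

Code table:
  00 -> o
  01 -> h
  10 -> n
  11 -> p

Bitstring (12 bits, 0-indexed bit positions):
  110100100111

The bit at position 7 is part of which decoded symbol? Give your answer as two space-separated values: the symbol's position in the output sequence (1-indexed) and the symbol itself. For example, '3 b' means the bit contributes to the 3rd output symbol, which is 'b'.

Answer: 4 n

Derivation:
Bit 0: prefix='1' (no match yet)
Bit 1: prefix='11' -> emit 'p', reset
Bit 2: prefix='0' (no match yet)
Bit 3: prefix='01' -> emit 'h', reset
Bit 4: prefix='0' (no match yet)
Bit 5: prefix='00' -> emit 'o', reset
Bit 6: prefix='1' (no match yet)
Bit 7: prefix='10' -> emit 'n', reset
Bit 8: prefix='0' (no match yet)
Bit 9: prefix='01' -> emit 'h', reset
Bit 10: prefix='1' (no match yet)
Bit 11: prefix='11' -> emit 'p', reset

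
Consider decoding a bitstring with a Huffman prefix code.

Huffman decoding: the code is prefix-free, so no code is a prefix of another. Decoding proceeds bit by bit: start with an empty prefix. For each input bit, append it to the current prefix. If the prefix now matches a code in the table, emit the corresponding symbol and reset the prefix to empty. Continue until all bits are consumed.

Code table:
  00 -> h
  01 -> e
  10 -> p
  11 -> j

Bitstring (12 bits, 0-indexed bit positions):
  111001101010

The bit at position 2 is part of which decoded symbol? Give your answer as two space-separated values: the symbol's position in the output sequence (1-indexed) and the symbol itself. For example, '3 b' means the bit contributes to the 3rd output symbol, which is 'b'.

Bit 0: prefix='1' (no match yet)
Bit 1: prefix='11' -> emit 'j', reset
Bit 2: prefix='1' (no match yet)
Bit 3: prefix='10' -> emit 'p', reset
Bit 4: prefix='0' (no match yet)
Bit 5: prefix='01' -> emit 'e', reset
Bit 6: prefix='1' (no match yet)

Answer: 2 p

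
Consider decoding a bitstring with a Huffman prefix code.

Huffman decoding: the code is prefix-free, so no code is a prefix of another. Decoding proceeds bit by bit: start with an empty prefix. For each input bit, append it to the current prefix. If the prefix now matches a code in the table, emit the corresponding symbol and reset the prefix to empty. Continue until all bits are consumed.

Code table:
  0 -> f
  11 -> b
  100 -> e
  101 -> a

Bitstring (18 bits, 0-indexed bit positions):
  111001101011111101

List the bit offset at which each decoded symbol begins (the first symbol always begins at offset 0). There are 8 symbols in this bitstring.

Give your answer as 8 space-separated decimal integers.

Bit 0: prefix='1' (no match yet)
Bit 1: prefix='11' -> emit 'b', reset
Bit 2: prefix='1' (no match yet)
Bit 3: prefix='10' (no match yet)
Bit 4: prefix='100' -> emit 'e', reset
Bit 5: prefix='1' (no match yet)
Bit 6: prefix='11' -> emit 'b', reset
Bit 7: prefix='0' -> emit 'f', reset
Bit 8: prefix='1' (no match yet)
Bit 9: prefix='10' (no match yet)
Bit 10: prefix='101' -> emit 'a', reset
Bit 11: prefix='1' (no match yet)
Bit 12: prefix='11' -> emit 'b', reset
Bit 13: prefix='1' (no match yet)
Bit 14: prefix='11' -> emit 'b', reset
Bit 15: prefix='1' (no match yet)
Bit 16: prefix='10' (no match yet)
Bit 17: prefix='101' -> emit 'a', reset

Answer: 0 2 5 7 8 11 13 15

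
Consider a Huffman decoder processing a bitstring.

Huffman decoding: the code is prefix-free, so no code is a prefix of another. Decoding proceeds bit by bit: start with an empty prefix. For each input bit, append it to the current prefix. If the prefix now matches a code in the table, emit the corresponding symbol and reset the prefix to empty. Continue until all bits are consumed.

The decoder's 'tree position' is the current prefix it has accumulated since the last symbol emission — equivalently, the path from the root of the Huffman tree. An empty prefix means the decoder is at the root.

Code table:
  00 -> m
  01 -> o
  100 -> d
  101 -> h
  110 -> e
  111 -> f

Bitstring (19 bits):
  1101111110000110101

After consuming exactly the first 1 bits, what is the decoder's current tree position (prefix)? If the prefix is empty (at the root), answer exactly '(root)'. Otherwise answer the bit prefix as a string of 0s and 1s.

Answer: 1

Derivation:
Bit 0: prefix='1' (no match yet)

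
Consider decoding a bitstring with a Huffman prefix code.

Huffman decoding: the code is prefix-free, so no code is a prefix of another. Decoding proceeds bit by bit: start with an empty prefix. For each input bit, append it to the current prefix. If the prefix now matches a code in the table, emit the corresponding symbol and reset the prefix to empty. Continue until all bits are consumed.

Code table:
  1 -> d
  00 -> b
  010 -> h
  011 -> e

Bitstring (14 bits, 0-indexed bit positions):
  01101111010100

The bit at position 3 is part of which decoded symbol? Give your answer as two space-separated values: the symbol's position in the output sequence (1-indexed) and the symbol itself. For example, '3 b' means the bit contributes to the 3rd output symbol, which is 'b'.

Bit 0: prefix='0' (no match yet)
Bit 1: prefix='01' (no match yet)
Bit 2: prefix='011' -> emit 'e', reset
Bit 3: prefix='0' (no match yet)
Bit 4: prefix='01' (no match yet)
Bit 5: prefix='011' -> emit 'e', reset
Bit 6: prefix='1' -> emit 'd', reset
Bit 7: prefix='1' -> emit 'd', reset

Answer: 2 e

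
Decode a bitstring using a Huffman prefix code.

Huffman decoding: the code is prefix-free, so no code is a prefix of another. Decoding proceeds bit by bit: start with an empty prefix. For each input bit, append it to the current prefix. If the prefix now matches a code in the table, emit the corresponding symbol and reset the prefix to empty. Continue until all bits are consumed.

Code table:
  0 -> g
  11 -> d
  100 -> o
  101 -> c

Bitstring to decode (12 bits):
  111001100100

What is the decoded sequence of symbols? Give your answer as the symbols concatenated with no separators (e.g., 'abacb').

Answer: dodggo

Derivation:
Bit 0: prefix='1' (no match yet)
Bit 1: prefix='11' -> emit 'd', reset
Bit 2: prefix='1' (no match yet)
Bit 3: prefix='10' (no match yet)
Bit 4: prefix='100' -> emit 'o', reset
Bit 5: prefix='1' (no match yet)
Bit 6: prefix='11' -> emit 'd', reset
Bit 7: prefix='0' -> emit 'g', reset
Bit 8: prefix='0' -> emit 'g', reset
Bit 9: prefix='1' (no match yet)
Bit 10: prefix='10' (no match yet)
Bit 11: prefix='100' -> emit 'o', reset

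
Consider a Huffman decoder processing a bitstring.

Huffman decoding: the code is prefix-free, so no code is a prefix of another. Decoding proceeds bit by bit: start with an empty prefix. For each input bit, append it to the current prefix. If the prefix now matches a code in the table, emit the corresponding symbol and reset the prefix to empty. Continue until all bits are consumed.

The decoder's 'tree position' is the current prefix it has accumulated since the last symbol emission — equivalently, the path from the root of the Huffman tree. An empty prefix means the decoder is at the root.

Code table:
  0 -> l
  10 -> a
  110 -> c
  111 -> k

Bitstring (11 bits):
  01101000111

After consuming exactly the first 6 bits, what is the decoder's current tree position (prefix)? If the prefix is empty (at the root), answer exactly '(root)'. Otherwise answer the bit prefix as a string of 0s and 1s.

Answer: (root)

Derivation:
Bit 0: prefix='0' -> emit 'l', reset
Bit 1: prefix='1' (no match yet)
Bit 2: prefix='11' (no match yet)
Bit 3: prefix='110' -> emit 'c', reset
Bit 4: prefix='1' (no match yet)
Bit 5: prefix='10' -> emit 'a', reset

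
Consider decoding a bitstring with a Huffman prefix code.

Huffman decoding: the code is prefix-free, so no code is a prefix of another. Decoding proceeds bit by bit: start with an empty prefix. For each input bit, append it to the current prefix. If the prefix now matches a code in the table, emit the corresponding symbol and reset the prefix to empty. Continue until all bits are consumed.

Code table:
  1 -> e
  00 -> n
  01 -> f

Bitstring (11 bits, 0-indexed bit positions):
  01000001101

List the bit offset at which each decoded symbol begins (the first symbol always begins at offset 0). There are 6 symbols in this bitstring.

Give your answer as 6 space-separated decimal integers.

Bit 0: prefix='0' (no match yet)
Bit 1: prefix='01' -> emit 'f', reset
Bit 2: prefix='0' (no match yet)
Bit 3: prefix='00' -> emit 'n', reset
Bit 4: prefix='0' (no match yet)
Bit 5: prefix='00' -> emit 'n', reset
Bit 6: prefix='0' (no match yet)
Bit 7: prefix='01' -> emit 'f', reset
Bit 8: prefix='1' -> emit 'e', reset
Bit 9: prefix='0' (no match yet)
Bit 10: prefix='01' -> emit 'f', reset

Answer: 0 2 4 6 8 9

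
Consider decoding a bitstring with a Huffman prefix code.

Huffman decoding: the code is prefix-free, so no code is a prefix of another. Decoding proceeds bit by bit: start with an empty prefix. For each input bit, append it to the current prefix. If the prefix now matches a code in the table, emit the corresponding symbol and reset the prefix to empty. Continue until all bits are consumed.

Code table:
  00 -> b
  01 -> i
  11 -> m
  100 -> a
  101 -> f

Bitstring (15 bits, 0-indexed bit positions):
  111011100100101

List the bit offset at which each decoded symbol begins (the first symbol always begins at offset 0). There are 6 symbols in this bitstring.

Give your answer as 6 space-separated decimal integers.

Bit 0: prefix='1' (no match yet)
Bit 1: prefix='11' -> emit 'm', reset
Bit 2: prefix='1' (no match yet)
Bit 3: prefix='10' (no match yet)
Bit 4: prefix='101' -> emit 'f', reset
Bit 5: prefix='1' (no match yet)
Bit 6: prefix='11' -> emit 'm', reset
Bit 7: prefix='0' (no match yet)
Bit 8: prefix='00' -> emit 'b', reset
Bit 9: prefix='1' (no match yet)
Bit 10: prefix='10' (no match yet)
Bit 11: prefix='100' -> emit 'a', reset
Bit 12: prefix='1' (no match yet)
Bit 13: prefix='10' (no match yet)
Bit 14: prefix='101' -> emit 'f', reset

Answer: 0 2 5 7 9 12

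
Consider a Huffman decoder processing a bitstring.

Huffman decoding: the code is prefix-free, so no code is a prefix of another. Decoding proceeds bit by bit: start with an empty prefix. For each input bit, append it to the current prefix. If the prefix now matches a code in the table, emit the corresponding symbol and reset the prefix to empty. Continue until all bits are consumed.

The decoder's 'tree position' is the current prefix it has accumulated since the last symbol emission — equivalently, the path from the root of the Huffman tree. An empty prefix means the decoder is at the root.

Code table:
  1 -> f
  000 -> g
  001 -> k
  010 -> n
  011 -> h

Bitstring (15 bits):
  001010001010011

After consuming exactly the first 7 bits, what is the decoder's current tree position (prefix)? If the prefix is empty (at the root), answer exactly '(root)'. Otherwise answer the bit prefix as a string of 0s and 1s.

Answer: 0

Derivation:
Bit 0: prefix='0' (no match yet)
Bit 1: prefix='00' (no match yet)
Bit 2: prefix='001' -> emit 'k', reset
Bit 3: prefix='0' (no match yet)
Bit 4: prefix='01' (no match yet)
Bit 5: prefix='010' -> emit 'n', reset
Bit 6: prefix='0' (no match yet)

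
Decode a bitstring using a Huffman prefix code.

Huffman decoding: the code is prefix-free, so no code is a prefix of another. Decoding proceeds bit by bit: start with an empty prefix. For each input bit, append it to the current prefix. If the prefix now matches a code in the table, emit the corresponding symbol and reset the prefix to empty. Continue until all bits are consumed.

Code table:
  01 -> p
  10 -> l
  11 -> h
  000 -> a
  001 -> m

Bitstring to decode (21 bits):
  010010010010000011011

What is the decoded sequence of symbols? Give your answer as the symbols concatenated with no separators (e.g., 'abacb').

Bit 0: prefix='0' (no match yet)
Bit 1: prefix='01' -> emit 'p', reset
Bit 2: prefix='0' (no match yet)
Bit 3: prefix='00' (no match yet)
Bit 4: prefix='001' -> emit 'm', reset
Bit 5: prefix='0' (no match yet)
Bit 6: prefix='00' (no match yet)
Bit 7: prefix='001' -> emit 'm', reset
Bit 8: prefix='0' (no match yet)
Bit 9: prefix='00' (no match yet)
Bit 10: prefix='001' -> emit 'm', reset
Bit 11: prefix='0' (no match yet)
Bit 12: prefix='00' (no match yet)
Bit 13: prefix='000' -> emit 'a', reset
Bit 14: prefix='0' (no match yet)
Bit 15: prefix='00' (no match yet)
Bit 16: prefix='001' -> emit 'm', reset
Bit 17: prefix='1' (no match yet)
Bit 18: prefix='10' -> emit 'l', reset
Bit 19: prefix='1' (no match yet)
Bit 20: prefix='11' -> emit 'h', reset

Answer: pmmmamlh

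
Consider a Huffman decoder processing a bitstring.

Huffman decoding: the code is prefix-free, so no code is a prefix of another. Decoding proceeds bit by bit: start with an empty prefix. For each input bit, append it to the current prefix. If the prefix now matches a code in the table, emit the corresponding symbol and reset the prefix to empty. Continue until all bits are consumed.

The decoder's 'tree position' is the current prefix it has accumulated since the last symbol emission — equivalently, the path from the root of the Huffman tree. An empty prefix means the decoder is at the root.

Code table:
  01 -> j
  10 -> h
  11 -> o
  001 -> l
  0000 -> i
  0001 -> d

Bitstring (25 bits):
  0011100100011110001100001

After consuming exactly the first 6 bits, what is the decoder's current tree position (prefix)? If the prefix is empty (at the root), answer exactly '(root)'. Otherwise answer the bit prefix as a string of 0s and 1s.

Answer: 0

Derivation:
Bit 0: prefix='0' (no match yet)
Bit 1: prefix='00' (no match yet)
Bit 2: prefix='001' -> emit 'l', reset
Bit 3: prefix='1' (no match yet)
Bit 4: prefix='11' -> emit 'o', reset
Bit 5: prefix='0' (no match yet)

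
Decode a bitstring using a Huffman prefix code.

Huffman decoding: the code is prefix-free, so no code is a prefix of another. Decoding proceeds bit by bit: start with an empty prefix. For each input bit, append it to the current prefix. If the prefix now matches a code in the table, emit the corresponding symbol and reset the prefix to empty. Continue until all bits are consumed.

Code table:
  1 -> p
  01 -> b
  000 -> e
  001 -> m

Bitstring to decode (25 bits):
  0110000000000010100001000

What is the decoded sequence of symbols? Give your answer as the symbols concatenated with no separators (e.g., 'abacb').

Answer: bpeeembebe

Derivation:
Bit 0: prefix='0' (no match yet)
Bit 1: prefix='01' -> emit 'b', reset
Bit 2: prefix='1' -> emit 'p', reset
Bit 3: prefix='0' (no match yet)
Bit 4: prefix='00' (no match yet)
Bit 5: prefix='000' -> emit 'e', reset
Bit 6: prefix='0' (no match yet)
Bit 7: prefix='00' (no match yet)
Bit 8: prefix='000' -> emit 'e', reset
Bit 9: prefix='0' (no match yet)
Bit 10: prefix='00' (no match yet)
Bit 11: prefix='000' -> emit 'e', reset
Bit 12: prefix='0' (no match yet)
Bit 13: prefix='00' (no match yet)
Bit 14: prefix='001' -> emit 'm', reset
Bit 15: prefix='0' (no match yet)
Bit 16: prefix='01' -> emit 'b', reset
Bit 17: prefix='0' (no match yet)
Bit 18: prefix='00' (no match yet)
Bit 19: prefix='000' -> emit 'e', reset
Bit 20: prefix='0' (no match yet)
Bit 21: prefix='01' -> emit 'b', reset
Bit 22: prefix='0' (no match yet)
Bit 23: prefix='00' (no match yet)
Bit 24: prefix='000' -> emit 'e', reset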